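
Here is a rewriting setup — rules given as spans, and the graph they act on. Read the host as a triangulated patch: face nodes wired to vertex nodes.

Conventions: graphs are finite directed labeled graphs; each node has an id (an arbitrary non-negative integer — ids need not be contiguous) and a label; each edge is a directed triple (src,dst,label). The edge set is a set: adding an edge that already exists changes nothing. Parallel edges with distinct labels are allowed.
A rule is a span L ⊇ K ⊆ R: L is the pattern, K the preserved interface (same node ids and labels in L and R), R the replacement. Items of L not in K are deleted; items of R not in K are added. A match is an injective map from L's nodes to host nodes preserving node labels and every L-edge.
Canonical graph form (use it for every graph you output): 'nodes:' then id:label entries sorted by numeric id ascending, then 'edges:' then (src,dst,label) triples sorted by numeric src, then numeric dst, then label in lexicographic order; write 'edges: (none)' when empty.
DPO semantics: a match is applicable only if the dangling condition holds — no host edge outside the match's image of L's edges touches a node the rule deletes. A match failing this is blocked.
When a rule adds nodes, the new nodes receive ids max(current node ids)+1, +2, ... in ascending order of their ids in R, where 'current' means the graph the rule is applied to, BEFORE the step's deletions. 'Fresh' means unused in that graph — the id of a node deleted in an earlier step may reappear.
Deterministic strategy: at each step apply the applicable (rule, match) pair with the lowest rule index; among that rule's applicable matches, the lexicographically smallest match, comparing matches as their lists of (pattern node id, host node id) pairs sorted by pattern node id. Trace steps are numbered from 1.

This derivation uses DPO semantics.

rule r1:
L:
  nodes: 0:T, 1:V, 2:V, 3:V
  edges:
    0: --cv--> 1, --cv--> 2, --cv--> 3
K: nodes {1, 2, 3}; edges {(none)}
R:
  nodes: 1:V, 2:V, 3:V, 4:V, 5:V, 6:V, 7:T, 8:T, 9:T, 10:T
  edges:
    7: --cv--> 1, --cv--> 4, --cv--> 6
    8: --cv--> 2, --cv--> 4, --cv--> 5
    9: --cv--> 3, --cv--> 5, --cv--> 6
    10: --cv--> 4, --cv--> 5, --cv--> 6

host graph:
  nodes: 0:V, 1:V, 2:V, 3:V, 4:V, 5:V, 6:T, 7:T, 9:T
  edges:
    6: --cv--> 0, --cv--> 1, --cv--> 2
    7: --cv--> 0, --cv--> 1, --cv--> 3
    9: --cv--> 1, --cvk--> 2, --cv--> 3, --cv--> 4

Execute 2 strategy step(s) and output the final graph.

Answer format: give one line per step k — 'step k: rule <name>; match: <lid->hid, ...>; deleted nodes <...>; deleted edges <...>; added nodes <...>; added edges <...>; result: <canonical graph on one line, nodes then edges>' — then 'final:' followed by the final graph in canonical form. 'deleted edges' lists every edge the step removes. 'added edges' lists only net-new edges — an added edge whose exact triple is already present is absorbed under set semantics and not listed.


step 1: rule r1; match: 0->6, 1->0, 2->1, 3->2; deleted nodes 6; deleted edges (6,0,cv); (6,1,cv); (6,2,cv); added nodes 10, 11, 12, 13, 14, 15, 16; added edges (13,0,cv); (13,10,cv); (13,12,cv); (14,1,cv); (14,10,cv); (14,11,cv); (15,2,cv); (15,11,cv); (15,12,cv); (16,10,cv); (16,11,cv); (16,12,cv); result: nodes: 0:V, 1:V, 2:V, 3:V, 4:V, 5:V, 7:T, 9:T, 10:V, 11:V, 12:V, 13:T, 14:T, 15:T, 16:T edges: (7,0,cv); (7,1,cv); (7,3,cv); (9,1,cv); (9,2,cvk); (9,3,cv); (9,4,cv); (13,0,cv); (13,10,cv); (13,12,cv); (14,1,cv); (14,10,cv); (14,11,cv); (15,2,cv); (15,11,cv); (15,12,cv); (16,10,cv); (16,11,cv); (16,12,cv)
step 2: rule r1; match: 0->7, 1->0, 2->1, 3->3; deleted nodes 7; deleted edges (7,0,cv); (7,1,cv); (7,3,cv); added nodes 17, 18, 19, 20, 21, 22, 23; added edges (20,0,cv); (20,17,cv); (20,19,cv); (21,1,cv); (21,17,cv); (21,18,cv); (22,3,cv); (22,18,cv); (22,19,cv); (23,17,cv); (23,18,cv); (23,19,cv); result: nodes: 0:V, 1:V, 2:V, 3:V, 4:V, 5:V, 9:T, 10:V, 11:V, 12:V, 13:T, 14:T, 15:T, 16:T, 17:V, 18:V, 19:V, 20:T, 21:T, 22:T, 23:T edges: (9,1,cv); (9,2,cvk); (9,3,cv); (9,4,cv); (13,0,cv); (13,10,cv); (13,12,cv); (14,1,cv); (14,10,cv); (14,11,cv); (15,2,cv); (15,11,cv); (15,12,cv); (16,10,cv); (16,11,cv); (16,12,cv); (20,0,cv); (20,17,cv); (20,19,cv); (21,1,cv); (21,17,cv); (21,18,cv); (22,3,cv); (22,18,cv); (22,19,cv); (23,17,cv); (23,18,cv); (23,19,cv)
final:
nodes: 0:V, 1:V, 2:V, 3:V, 4:V, 5:V, 9:T, 10:V, 11:V, 12:V, 13:T, 14:T, 15:T, 16:T, 17:V, 18:V, 19:V, 20:T, 21:T, 22:T, 23:T
edges: (9,1,cv); (9,2,cvk); (9,3,cv); (9,4,cv); (13,0,cv); (13,10,cv); (13,12,cv); (14,1,cv); (14,10,cv); (14,11,cv); (15,2,cv); (15,11,cv); (15,12,cv); (16,10,cv); (16,11,cv); (16,12,cv); (20,0,cv); (20,17,cv); (20,19,cv); (21,1,cv); (21,17,cv); (21,18,cv); (22,3,cv); (22,18,cv); (22,19,cv); (23,17,cv); (23,18,cv); (23,19,cv)


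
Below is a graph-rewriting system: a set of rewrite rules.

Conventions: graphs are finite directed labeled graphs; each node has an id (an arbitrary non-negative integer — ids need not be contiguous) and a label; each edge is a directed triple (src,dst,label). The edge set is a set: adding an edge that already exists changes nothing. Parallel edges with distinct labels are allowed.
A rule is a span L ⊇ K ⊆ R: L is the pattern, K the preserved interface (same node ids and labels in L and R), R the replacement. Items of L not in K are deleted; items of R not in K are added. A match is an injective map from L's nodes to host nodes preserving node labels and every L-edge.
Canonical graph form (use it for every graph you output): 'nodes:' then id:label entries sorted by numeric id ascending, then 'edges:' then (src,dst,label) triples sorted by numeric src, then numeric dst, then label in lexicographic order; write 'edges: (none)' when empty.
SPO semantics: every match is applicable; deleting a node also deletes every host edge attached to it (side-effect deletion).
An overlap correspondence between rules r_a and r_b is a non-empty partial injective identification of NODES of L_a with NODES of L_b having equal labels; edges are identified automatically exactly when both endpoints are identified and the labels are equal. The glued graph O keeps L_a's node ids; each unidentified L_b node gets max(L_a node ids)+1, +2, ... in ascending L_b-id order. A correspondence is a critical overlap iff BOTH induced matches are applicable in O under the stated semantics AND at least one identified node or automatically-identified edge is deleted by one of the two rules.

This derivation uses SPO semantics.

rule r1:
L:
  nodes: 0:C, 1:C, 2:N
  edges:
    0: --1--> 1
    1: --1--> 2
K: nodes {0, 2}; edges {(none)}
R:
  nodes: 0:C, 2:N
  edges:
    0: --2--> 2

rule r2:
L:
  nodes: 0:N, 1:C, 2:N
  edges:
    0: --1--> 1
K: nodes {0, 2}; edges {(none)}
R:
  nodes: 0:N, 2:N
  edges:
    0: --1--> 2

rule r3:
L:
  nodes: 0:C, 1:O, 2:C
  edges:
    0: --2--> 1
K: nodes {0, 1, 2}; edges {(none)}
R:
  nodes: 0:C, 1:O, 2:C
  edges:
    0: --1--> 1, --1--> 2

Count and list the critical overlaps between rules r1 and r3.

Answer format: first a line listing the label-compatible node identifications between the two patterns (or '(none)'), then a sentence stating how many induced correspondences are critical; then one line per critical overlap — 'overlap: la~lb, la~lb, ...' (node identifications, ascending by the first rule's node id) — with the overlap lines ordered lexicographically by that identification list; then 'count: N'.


label-compatible node identifications between L(r1) and L(r3): 0~0, 0~2, 1~0, 1~2
4 of the induced correspondences are critical overlaps of r1 and r3.
overlap: 0~0, 1~2
overlap: 0~2, 1~0
overlap: 1~0
overlap: 1~2
count: 4


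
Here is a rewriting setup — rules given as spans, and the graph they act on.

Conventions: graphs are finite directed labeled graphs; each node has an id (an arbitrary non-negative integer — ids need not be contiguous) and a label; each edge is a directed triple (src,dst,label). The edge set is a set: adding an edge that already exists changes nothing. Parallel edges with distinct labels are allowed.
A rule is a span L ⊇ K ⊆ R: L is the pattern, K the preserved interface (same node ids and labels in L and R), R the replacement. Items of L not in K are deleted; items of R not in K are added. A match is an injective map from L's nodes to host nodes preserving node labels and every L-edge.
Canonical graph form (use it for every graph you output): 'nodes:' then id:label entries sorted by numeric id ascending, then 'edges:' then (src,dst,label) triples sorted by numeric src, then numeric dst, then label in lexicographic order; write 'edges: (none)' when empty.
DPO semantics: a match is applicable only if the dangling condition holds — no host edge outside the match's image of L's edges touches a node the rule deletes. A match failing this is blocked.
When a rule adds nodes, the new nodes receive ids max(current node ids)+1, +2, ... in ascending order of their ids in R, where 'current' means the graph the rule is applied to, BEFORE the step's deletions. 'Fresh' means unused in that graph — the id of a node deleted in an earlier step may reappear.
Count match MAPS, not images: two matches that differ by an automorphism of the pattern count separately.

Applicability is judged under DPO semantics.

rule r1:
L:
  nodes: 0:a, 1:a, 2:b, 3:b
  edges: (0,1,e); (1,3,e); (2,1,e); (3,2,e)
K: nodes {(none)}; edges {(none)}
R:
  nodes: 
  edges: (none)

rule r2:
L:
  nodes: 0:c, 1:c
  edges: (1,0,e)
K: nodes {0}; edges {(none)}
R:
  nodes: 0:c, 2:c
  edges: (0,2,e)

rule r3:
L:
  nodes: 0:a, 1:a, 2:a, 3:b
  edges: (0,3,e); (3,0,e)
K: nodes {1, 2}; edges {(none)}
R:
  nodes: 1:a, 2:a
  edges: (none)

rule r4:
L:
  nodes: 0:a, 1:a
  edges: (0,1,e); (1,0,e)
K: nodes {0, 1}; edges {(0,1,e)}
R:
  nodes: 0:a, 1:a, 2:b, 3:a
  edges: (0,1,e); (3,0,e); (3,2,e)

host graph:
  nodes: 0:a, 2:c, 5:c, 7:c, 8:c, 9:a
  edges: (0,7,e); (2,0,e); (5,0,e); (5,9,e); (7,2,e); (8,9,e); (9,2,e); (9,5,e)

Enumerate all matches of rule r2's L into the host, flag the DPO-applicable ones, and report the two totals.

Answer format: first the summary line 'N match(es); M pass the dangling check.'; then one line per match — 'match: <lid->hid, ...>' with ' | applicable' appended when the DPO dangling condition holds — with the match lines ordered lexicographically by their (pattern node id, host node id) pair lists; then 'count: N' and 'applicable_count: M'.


1 match(es); 0 pass the dangling check.
match: 0->2, 1->7
count: 1
applicable_count: 0


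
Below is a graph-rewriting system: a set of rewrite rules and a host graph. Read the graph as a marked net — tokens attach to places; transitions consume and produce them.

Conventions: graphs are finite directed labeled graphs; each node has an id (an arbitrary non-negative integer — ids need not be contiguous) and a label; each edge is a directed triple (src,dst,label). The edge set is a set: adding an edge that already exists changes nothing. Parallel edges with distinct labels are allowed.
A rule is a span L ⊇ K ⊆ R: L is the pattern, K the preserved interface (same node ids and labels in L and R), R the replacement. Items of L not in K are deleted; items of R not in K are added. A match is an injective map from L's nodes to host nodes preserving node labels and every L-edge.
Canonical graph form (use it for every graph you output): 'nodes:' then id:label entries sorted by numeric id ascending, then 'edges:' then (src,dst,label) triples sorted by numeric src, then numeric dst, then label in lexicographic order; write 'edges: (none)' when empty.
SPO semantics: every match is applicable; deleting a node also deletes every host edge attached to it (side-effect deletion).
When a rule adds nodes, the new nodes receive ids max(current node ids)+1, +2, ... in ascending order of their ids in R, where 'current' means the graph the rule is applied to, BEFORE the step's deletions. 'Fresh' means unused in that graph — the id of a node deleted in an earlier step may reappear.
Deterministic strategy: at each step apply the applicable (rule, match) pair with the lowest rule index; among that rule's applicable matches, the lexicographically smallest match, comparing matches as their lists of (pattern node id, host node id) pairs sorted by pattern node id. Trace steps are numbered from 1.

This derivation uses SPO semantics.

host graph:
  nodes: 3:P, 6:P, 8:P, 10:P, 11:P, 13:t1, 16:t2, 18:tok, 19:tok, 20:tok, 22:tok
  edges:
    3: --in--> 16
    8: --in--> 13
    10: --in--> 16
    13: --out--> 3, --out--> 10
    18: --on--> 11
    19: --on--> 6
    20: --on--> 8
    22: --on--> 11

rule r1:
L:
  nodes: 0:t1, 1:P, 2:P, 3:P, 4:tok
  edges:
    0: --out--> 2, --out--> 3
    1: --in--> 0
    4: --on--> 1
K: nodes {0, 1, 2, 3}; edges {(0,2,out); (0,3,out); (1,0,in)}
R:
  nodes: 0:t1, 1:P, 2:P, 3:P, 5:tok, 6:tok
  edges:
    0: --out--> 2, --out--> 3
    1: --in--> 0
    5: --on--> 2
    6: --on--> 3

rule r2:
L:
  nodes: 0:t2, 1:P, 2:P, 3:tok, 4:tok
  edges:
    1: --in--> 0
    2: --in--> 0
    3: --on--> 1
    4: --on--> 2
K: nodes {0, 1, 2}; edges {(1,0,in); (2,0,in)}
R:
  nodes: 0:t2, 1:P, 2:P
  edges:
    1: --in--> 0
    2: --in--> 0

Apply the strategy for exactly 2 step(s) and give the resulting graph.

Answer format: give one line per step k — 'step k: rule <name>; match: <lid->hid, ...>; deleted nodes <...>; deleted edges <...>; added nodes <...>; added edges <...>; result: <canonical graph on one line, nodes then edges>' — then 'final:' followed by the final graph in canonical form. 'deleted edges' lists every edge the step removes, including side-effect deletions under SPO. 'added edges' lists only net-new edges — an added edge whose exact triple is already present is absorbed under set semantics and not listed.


step 1: rule r1; match: 0->13, 1->8, 2->3, 3->10, 4->20; deleted nodes 20; deleted edges (20,8,on); added nodes 23, 24; added edges (23,3,on); (24,10,on); result: nodes: 3:P, 6:P, 8:P, 10:P, 11:P, 13:t1, 16:t2, 18:tok, 19:tok, 22:tok, 23:tok, 24:tok edges: (3,16,in); (8,13,in); (10,16,in); (13,3,out); (13,10,out); (18,11,on); (19,6,on); (22,11,on); (23,3,on); (24,10,on)
step 2: rule r2; match: 0->16, 1->3, 2->10, 3->23, 4->24; deleted nodes 23, 24; deleted edges (23,3,on); (24,10,on); added nodes (none); added edges (none); result: nodes: 3:P, 6:P, 8:P, 10:P, 11:P, 13:t1, 16:t2, 18:tok, 19:tok, 22:tok edges: (3,16,in); (8,13,in); (10,16,in); (13,3,out); (13,10,out); (18,11,on); (19,6,on); (22,11,on)
final:
nodes: 3:P, 6:P, 8:P, 10:P, 11:P, 13:t1, 16:t2, 18:tok, 19:tok, 22:tok
edges: (3,16,in); (8,13,in); (10,16,in); (13,3,out); (13,10,out); (18,11,on); (19,6,on); (22,11,on)


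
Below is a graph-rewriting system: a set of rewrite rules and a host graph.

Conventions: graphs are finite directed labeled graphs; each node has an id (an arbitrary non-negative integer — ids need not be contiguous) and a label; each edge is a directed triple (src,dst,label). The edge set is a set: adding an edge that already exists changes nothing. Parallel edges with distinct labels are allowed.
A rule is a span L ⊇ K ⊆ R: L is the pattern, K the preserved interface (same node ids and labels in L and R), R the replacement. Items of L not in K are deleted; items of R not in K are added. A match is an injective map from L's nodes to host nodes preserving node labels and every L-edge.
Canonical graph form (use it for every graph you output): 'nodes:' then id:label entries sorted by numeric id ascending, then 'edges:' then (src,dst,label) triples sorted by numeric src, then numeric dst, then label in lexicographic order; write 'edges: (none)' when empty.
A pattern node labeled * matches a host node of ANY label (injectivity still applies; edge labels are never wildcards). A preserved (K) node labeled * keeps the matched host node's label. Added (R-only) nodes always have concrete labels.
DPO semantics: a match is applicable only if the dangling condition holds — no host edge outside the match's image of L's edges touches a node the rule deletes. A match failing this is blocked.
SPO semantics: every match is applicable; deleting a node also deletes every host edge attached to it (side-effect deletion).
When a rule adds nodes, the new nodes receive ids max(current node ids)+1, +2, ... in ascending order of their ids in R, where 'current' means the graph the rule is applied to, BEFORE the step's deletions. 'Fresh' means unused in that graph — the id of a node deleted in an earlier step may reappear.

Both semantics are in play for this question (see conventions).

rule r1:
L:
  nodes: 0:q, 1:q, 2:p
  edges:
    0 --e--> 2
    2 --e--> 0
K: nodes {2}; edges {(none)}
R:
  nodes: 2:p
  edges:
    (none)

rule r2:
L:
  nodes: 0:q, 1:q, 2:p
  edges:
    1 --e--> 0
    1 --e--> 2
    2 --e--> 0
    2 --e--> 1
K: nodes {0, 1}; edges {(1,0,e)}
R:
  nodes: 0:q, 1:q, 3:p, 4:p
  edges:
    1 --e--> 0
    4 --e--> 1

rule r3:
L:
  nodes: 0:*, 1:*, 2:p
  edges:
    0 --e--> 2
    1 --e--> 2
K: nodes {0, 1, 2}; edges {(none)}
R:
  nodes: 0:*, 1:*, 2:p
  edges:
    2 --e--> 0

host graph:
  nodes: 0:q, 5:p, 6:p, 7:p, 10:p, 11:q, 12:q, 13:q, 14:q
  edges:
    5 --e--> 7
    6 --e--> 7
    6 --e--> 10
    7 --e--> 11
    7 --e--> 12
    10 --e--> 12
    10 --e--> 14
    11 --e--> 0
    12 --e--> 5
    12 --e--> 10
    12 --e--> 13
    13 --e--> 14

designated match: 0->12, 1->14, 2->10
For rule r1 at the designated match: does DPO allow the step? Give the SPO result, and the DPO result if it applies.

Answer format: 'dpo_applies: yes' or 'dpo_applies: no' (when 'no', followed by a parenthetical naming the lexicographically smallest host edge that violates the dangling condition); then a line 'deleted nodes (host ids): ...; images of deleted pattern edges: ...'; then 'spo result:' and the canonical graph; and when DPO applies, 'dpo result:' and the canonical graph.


dpo_applies: no
(the rule deletes node 12, which keeps host edge (7,12,e) outside the match image — the dangling condition fails, DPO blocks; SPO proceeds and side-deletes such edges)
deleted nodes (host ids): 12, 14; images of deleted pattern edges: (10,12,e); (12,10,e)
spo result:
nodes: 0:q, 5:p, 6:p, 7:p, 10:p, 11:q, 13:q
edges: (5,7,e); (6,7,e); (6,10,e); (7,11,e); (11,0,e)


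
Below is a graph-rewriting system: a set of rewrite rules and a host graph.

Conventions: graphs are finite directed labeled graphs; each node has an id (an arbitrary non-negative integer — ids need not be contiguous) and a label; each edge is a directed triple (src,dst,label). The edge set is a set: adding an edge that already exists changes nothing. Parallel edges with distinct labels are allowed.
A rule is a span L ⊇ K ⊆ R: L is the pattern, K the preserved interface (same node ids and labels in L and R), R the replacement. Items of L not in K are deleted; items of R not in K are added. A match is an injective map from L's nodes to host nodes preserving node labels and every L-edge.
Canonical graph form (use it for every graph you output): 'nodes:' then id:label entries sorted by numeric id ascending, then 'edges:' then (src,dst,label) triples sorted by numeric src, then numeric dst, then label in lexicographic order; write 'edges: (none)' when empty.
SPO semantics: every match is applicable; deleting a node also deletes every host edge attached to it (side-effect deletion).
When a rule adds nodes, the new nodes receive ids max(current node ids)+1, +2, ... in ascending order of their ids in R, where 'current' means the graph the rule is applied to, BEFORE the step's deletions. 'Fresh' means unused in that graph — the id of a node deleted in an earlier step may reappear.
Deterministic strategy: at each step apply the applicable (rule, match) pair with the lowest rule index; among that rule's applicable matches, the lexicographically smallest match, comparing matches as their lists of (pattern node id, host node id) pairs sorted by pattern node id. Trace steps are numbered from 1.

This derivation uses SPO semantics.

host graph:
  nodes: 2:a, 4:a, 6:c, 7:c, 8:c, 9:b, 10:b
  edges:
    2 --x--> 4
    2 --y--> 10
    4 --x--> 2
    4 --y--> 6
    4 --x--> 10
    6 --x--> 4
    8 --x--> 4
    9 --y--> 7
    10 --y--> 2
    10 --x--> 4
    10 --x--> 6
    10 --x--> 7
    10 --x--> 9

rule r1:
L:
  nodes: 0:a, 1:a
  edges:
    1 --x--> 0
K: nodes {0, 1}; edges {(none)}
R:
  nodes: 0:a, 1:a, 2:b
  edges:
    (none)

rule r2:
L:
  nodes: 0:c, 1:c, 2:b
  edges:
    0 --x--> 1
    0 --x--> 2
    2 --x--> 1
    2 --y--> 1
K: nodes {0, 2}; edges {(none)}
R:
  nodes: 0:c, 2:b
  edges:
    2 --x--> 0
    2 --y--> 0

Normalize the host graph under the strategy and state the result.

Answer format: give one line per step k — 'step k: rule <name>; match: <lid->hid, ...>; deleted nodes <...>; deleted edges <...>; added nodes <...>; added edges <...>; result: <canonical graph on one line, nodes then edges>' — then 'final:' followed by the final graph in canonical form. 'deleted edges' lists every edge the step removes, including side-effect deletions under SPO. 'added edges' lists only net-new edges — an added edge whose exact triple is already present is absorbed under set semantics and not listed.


step 1: rule r1; match: 0->2, 1->4; deleted nodes (none); deleted edges (4,2,x); added nodes 11; added edges (none); result: nodes: 2:a, 4:a, 6:c, 7:c, 8:c, 9:b, 10:b, 11:b edges: (2,4,x); (2,10,y); (4,6,y); (4,10,x); (6,4,x); (8,4,x); (9,7,y); (10,2,y); (10,4,x); (10,6,x); (10,7,x); (10,9,x)
step 2: rule r1; match: 0->4, 1->2; deleted nodes (none); deleted edges (2,4,x); added nodes 12; added edges (none); result: nodes: 2:a, 4:a, 6:c, 7:c, 8:c, 9:b, 10:b, 11:b, 12:b edges: (2,10,y); (4,6,y); (4,10,x); (6,4,x); (8,4,x); (9,7,y); (10,2,y); (10,4,x); (10,6,x); (10,7,x); (10,9,x)
final:
nodes: 2:a, 4:a, 6:c, 7:c, 8:c, 9:b, 10:b, 11:b, 12:b
edges: (2,10,y); (4,6,y); (4,10,x); (6,4,x); (8,4,x); (9,7,y); (10,2,y); (10,4,x); (10,6,x); (10,7,x); (10,9,x)


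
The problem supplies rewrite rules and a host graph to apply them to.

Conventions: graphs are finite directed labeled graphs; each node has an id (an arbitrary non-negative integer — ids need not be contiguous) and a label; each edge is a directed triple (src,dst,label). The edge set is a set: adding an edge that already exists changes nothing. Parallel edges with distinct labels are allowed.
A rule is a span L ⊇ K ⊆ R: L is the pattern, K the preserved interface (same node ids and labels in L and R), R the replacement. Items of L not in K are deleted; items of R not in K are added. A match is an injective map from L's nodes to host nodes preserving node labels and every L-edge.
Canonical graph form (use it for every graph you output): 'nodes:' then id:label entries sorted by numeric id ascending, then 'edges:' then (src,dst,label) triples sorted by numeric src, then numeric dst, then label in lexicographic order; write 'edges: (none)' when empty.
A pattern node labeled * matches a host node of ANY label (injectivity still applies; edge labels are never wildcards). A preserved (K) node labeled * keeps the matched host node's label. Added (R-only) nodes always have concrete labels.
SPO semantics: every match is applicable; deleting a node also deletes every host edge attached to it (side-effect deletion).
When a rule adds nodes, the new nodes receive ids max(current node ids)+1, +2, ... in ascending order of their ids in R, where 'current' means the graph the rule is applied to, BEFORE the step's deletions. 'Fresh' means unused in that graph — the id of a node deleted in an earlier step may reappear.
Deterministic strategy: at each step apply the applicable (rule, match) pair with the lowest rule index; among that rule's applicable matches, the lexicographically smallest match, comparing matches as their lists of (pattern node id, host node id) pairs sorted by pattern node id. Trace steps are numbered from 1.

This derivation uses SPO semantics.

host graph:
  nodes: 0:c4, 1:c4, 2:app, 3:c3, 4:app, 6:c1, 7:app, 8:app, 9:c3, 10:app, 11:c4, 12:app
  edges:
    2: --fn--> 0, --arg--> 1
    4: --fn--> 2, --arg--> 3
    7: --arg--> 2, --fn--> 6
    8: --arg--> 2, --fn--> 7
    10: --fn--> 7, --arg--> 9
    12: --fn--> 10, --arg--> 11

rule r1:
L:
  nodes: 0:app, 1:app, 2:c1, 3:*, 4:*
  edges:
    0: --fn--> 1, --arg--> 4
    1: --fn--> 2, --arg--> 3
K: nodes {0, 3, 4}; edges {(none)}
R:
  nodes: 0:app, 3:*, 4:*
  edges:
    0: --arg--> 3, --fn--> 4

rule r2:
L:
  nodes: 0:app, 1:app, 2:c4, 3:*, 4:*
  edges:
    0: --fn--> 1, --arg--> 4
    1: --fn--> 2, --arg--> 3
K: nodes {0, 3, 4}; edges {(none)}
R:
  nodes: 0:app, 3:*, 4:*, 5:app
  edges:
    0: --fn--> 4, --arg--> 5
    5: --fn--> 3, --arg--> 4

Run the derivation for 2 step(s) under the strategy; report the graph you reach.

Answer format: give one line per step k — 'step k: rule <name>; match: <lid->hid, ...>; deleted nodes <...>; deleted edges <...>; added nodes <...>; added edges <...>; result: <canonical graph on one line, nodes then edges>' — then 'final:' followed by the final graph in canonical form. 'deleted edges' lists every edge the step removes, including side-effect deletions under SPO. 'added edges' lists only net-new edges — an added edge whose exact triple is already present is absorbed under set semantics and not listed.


step 1: rule r1; match: 0->10, 1->7, 2->6, 3->2, 4->9; deleted nodes 6, 7; deleted edges (7,2,arg); (7,6,fn); (8,7,fn); (10,7,fn); (10,9,arg); added nodes (none); added edges (10,2,arg); (10,9,fn); result: nodes: 0:c4, 1:c4, 2:app, 3:c3, 4:app, 8:app, 9:c3, 10:app, 11:c4, 12:app edges: (2,0,fn); (2,1,arg); (4,2,fn); (4,3,arg); (8,2,arg); (10,2,arg); (10,9,fn); (12,10,fn); (12,11,arg)
step 2: rule r2; match: 0->4, 1->2, 2->0, 3->1, 4->3; deleted nodes 0, 2; deleted edges (2,0,fn); (2,1,arg); (4,2,fn); (4,3,arg); (8,2,arg); (10,2,arg); added nodes 13; added edges (4,3,fn); (4,13,arg); (13,1,fn); (13,3,arg); result: nodes: 1:c4, 3:c3, 4:app, 8:app, 9:c3, 10:app, 11:c4, 12:app, 13:app edges: (4,3,fn); (4,13,arg); (10,9,fn); (12,10,fn); (12,11,arg); (13,1,fn); (13,3,arg)
final:
nodes: 1:c4, 3:c3, 4:app, 8:app, 9:c3, 10:app, 11:c4, 12:app, 13:app
edges: (4,3,fn); (4,13,arg); (10,9,fn); (12,10,fn); (12,11,arg); (13,1,fn); (13,3,arg)


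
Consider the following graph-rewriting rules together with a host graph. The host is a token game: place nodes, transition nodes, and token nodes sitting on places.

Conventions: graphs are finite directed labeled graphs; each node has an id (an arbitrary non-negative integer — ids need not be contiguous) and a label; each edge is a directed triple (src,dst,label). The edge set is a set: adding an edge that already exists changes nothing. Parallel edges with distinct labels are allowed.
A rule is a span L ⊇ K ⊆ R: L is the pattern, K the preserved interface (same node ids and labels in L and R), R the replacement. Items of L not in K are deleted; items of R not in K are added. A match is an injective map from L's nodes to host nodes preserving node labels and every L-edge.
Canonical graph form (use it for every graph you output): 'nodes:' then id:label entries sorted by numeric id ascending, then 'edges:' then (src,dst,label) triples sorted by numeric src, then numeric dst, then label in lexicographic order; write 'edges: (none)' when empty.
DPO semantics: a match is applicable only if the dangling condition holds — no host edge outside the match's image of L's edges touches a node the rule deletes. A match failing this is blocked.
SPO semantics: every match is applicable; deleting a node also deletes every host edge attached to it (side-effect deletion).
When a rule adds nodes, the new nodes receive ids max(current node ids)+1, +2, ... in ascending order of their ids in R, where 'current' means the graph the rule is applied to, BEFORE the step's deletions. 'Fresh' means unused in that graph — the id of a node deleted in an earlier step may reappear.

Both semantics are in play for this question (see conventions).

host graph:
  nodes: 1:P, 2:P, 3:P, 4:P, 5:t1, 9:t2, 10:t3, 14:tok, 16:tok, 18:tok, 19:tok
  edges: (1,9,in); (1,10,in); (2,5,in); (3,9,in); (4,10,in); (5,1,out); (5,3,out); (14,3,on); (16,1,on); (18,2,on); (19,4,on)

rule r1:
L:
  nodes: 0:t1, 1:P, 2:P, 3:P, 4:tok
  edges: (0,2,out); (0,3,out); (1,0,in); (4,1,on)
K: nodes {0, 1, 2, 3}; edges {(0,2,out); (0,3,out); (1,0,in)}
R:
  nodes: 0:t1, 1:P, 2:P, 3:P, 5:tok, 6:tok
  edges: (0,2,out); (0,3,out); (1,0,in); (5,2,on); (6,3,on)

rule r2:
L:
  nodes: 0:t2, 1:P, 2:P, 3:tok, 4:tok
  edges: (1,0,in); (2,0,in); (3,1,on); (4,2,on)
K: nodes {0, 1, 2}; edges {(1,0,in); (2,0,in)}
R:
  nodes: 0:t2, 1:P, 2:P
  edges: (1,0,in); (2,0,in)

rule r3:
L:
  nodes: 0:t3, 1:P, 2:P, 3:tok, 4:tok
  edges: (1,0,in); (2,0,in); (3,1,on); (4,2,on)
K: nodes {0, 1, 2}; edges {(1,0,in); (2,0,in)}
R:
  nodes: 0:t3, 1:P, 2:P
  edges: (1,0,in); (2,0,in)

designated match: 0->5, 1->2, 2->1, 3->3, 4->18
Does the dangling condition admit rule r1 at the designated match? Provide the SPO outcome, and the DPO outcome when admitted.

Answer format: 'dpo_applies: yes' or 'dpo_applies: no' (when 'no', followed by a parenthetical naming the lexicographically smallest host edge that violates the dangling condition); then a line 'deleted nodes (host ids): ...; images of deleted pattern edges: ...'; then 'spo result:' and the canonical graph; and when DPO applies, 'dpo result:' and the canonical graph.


dpo_applies: yes
deleted nodes (host ids): 18; images of deleted pattern edges: (18,2,on)
spo result:
nodes: 1:P, 2:P, 3:P, 4:P, 5:t1, 9:t2, 10:t3, 14:tok, 16:tok, 19:tok, 20:tok, 21:tok
edges: (1,9,in); (1,10,in); (2,5,in); (3,9,in); (4,10,in); (5,1,out); (5,3,out); (14,3,on); (16,1,on); (19,4,on); (20,1,on); (21,3,on)
dpo result:
nodes: 1:P, 2:P, 3:P, 4:P, 5:t1, 9:t2, 10:t3, 14:tok, 16:tok, 19:tok, 20:tok, 21:tok
edges: (1,9,in); (1,10,in); (2,5,in); (3,9,in); (4,10,in); (5,1,out); (5,3,out); (14,3,on); (16,1,on); (19,4,on); (20,1,on); (21,3,on)


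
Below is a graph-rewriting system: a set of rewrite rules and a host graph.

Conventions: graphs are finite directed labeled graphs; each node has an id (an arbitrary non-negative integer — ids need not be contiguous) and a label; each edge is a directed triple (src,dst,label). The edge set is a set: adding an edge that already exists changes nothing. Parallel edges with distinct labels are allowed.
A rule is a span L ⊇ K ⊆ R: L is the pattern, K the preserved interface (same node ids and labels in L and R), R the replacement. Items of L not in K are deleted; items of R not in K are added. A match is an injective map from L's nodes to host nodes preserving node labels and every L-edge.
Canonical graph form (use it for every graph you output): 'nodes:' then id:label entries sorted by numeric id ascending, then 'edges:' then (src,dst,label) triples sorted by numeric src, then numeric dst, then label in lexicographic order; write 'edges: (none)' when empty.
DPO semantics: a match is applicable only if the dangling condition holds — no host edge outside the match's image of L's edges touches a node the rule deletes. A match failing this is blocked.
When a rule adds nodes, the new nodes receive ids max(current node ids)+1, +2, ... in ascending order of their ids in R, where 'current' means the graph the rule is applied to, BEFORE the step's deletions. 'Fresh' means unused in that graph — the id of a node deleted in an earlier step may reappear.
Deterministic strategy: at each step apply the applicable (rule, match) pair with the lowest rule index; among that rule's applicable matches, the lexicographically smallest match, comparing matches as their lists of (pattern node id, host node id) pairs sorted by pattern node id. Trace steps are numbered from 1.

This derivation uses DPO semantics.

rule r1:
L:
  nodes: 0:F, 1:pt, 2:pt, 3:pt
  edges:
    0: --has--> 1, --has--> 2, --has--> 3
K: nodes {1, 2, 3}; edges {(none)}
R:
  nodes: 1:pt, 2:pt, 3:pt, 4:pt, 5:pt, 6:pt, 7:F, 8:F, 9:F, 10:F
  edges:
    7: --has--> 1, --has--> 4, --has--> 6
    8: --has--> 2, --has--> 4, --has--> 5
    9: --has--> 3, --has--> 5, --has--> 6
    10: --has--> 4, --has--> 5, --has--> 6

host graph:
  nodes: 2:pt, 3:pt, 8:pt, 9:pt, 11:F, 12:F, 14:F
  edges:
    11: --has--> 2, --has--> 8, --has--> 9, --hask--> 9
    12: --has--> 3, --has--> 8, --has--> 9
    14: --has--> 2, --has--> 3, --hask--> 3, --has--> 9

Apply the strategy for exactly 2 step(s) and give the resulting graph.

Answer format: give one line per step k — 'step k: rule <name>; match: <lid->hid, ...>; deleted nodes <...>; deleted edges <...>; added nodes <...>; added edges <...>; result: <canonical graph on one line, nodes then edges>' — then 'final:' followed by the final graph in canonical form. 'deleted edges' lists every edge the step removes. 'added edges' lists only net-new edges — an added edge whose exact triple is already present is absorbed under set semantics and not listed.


step 1: rule r1; match: 0->12, 1->3, 2->8, 3->9; deleted nodes 12; deleted edges (12,3,has); (12,8,has); (12,9,has); added nodes 15, 16, 17, 18, 19, 20, 21; added edges (18,3,has); (18,15,has); (18,17,has); (19,8,has); (19,15,has); (19,16,has); (20,9,has); (20,16,has); (20,17,has); (21,15,has); (21,16,has); (21,17,has); result: nodes: 2:pt, 3:pt, 8:pt, 9:pt, 11:F, 14:F, 15:pt, 16:pt, 17:pt, 18:F, 19:F, 20:F, 21:F edges: (11,2,has); (11,8,has); (11,9,has); (11,9,hask); (14,2,has); (14,3,has); (14,3,hask); (14,9,has); (18,3,has); (18,15,has); (18,17,has); (19,8,has); (19,15,has); (19,16,has); (20,9,has); (20,16,has); (20,17,has); (21,15,has); (21,16,has); (21,17,has)
step 2: rule r1; match: 0->18, 1->3, 2->15, 3->17; deleted nodes 18; deleted edges (18,3,has); (18,15,has); (18,17,has); added nodes 22, 23, 24, 25, 26, 27, 28; added edges (25,3,has); (25,22,has); (25,24,has); (26,15,has); (26,22,has); (26,23,has); (27,17,has); (27,23,has); (27,24,has); (28,22,has); (28,23,has); (28,24,has); result: nodes: 2:pt, 3:pt, 8:pt, 9:pt, 11:F, 14:F, 15:pt, 16:pt, 17:pt, 19:F, 20:F, 21:F, 22:pt, 23:pt, 24:pt, 25:F, 26:F, 27:F, 28:F edges: (11,2,has); (11,8,has); (11,9,has); (11,9,hask); (14,2,has); (14,3,has); (14,3,hask); (14,9,has); (19,8,has); (19,15,has); (19,16,has); (20,9,has); (20,16,has); (20,17,has); (21,15,has); (21,16,has); (21,17,has); (25,3,has); (25,22,has); (25,24,has); (26,15,has); (26,22,has); (26,23,has); (27,17,has); (27,23,has); (27,24,has); (28,22,has); (28,23,has); (28,24,has)
final:
nodes: 2:pt, 3:pt, 8:pt, 9:pt, 11:F, 14:F, 15:pt, 16:pt, 17:pt, 19:F, 20:F, 21:F, 22:pt, 23:pt, 24:pt, 25:F, 26:F, 27:F, 28:F
edges: (11,2,has); (11,8,has); (11,9,has); (11,9,hask); (14,2,has); (14,3,has); (14,3,hask); (14,9,has); (19,8,has); (19,15,has); (19,16,has); (20,9,has); (20,16,has); (20,17,has); (21,15,has); (21,16,has); (21,17,has); (25,3,has); (25,22,has); (25,24,has); (26,15,has); (26,22,has); (26,23,has); (27,17,has); (27,23,has); (27,24,has); (28,22,has); (28,23,has); (28,24,has)


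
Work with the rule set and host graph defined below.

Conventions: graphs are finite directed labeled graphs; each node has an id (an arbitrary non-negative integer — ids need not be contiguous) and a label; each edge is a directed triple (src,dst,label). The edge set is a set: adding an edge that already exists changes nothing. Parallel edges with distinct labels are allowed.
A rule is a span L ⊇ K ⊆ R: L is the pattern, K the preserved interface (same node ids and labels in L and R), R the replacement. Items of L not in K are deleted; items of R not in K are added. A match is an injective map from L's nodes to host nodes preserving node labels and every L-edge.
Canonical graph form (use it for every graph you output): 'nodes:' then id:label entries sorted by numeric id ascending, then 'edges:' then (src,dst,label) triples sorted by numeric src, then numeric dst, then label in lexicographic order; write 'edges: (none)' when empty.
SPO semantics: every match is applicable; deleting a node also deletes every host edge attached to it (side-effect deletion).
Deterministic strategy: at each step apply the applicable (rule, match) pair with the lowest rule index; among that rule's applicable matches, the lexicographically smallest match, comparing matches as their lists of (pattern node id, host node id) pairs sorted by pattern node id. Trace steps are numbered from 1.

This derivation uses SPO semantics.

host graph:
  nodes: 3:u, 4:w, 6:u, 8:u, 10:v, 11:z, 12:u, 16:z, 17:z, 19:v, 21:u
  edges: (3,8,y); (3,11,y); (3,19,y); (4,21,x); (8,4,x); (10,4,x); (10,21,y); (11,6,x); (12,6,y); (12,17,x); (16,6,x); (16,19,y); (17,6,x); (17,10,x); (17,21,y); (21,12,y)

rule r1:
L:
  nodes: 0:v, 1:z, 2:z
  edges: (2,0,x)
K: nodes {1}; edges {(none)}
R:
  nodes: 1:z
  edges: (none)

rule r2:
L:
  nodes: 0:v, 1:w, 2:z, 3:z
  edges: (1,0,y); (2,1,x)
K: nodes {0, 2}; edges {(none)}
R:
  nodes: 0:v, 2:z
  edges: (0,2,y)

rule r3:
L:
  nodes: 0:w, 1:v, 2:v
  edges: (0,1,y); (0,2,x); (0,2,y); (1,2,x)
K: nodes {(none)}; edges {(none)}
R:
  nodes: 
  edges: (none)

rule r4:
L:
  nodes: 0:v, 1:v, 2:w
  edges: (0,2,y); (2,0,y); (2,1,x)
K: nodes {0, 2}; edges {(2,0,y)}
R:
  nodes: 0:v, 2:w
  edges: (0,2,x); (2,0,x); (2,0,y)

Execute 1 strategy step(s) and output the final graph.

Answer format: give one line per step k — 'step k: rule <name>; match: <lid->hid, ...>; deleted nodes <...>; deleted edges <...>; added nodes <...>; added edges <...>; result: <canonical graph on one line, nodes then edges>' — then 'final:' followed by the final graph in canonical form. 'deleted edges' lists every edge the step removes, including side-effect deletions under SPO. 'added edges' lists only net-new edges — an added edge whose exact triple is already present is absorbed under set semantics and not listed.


step 1: rule r1; match: 0->10, 1->11, 2->17; deleted nodes 10, 17; deleted edges (10,4,x); (10,21,y); (12,17,x); (17,6,x); (17,10,x); (17,21,y); added nodes (none); added edges (none); result: nodes: 3:u, 4:w, 6:u, 8:u, 11:z, 12:u, 16:z, 19:v, 21:u edges: (3,8,y); (3,11,y); (3,19,y); (4,21,x); (8,4,x); (11,6,x); (12,6,y); (16,6,x); (16,19,y); (21,12,y)
final:
nodes: 3:u, 4:w, 6:u, 8:u, 11:z, 12:u, 16:z, 19:v, 21:u
edges: (3,8,y); (3,11,y); (3,19,y); (4,21,x); (8,4,x); (11,6,x); (12,6,y); (16,6,x); (16,19,y); (21,12,y)


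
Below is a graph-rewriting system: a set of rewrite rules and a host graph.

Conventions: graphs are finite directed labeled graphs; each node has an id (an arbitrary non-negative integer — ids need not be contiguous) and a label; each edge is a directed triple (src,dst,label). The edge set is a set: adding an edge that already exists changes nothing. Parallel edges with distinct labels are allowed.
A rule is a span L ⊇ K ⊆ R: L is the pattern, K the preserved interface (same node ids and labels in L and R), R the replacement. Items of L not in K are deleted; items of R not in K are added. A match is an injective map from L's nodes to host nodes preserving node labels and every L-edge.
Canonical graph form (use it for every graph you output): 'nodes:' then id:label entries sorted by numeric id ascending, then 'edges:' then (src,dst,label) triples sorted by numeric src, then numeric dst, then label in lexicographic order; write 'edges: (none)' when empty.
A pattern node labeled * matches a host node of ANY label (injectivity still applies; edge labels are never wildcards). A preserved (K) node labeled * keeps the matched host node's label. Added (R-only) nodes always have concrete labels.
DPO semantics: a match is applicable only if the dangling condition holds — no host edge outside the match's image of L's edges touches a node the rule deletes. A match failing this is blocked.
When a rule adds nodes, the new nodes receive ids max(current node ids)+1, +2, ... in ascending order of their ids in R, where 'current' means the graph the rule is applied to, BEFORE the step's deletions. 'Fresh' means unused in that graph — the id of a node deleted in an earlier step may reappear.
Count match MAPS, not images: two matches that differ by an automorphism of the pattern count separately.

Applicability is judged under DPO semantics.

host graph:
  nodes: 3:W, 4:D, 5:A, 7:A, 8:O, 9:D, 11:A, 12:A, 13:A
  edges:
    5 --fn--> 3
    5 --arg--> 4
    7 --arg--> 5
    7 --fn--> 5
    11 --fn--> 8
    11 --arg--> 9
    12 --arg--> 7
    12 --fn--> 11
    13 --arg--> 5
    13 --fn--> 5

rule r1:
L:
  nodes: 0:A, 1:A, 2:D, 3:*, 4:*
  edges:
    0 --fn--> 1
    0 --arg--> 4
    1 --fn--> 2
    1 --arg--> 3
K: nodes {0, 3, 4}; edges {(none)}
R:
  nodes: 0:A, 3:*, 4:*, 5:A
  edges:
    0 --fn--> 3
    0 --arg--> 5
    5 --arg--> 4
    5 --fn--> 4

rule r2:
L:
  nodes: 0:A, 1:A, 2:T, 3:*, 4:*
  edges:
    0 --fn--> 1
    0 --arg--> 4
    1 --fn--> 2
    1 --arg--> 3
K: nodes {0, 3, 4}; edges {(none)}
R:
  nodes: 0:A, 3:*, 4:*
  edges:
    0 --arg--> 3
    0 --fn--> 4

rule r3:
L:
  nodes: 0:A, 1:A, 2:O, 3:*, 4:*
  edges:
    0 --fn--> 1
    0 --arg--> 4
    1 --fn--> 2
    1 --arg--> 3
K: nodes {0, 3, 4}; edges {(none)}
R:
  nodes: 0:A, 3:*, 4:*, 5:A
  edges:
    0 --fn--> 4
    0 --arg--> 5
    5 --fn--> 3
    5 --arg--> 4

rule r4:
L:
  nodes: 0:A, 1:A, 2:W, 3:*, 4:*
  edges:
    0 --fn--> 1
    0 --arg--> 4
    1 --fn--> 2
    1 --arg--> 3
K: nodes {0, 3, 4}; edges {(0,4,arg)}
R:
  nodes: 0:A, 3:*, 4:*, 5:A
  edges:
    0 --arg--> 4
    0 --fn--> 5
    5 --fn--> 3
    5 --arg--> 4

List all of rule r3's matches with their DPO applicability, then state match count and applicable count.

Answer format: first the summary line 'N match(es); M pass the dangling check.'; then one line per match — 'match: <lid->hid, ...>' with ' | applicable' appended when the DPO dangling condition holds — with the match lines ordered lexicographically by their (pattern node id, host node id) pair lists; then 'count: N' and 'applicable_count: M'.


1 match(es); 1 pass the dangling check.
match: 0->12, 1->11, 2->8, 3->9, 4->7 | applicable
count: 1
applicable_count: 1
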